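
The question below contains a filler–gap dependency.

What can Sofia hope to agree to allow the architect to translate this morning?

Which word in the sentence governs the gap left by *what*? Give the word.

Pre-movement form: Sofia can hope to agree to allow the architect to translate what this morning.
'what' functions as the direct object of 'translate'. It moves to the left edge, and the trace sits right after 'translate':
What can Sofia hope to agree to allow the architect to translate ___ this morning?

translate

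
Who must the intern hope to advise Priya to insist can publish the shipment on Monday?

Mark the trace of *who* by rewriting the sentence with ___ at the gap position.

In situ: The intern must hope to advise Priya to insist who can publish the shipment on Monday.
The filler 'who' is interpreted as the subject of the clause embedded under 'insist'. The gap is right after 'insist'.

Who must the intern hope to advise Priya to insist ___ can publish the shipment on Monday?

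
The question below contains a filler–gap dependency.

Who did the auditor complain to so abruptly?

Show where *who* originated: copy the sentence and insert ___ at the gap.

In situ: The auditor did complain to who so abruptly.
'who' is the object of the preposition 'to'. The gap is right after 'to'.

Who did the auditor complain to ___ so abruptly?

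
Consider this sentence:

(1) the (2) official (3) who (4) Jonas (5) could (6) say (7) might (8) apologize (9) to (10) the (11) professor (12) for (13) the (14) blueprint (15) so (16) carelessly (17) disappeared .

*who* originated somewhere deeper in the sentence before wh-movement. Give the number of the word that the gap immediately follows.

'who' functions as the subject of the clause embedded under 'say'. It moves to the left edge, and the trace sits right after 'say':
The official who Jonas could say ___ might apologize to the professor for the blueprint so carelessly disappeared.
'say' is word 6.

6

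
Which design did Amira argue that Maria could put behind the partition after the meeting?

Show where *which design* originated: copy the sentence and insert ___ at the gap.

Which design did Amira argue that Maria could put ___ behind the partition after the meeting?

Pre-movement form: Amira did argue that Maria could put which design behind the partition after the meeting.
The filler 'which design' is interpreted as the direct object of 'put'. The gap is right after 'put'.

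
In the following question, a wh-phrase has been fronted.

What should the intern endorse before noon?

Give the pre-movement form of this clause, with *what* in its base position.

'what' functions as the direct object of 'endorse'. It moves to the left edge, and the trace sits right after 'endorse':
What should the intern endorse ___ before noon?

The intern should endorse what before noon.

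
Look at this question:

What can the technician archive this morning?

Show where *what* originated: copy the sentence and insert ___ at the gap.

Before movement: The technician can archive what this morning.
The filler 'what' is interpreted as the direct object of 'archive'. The gap is right after 'archive'.

What can the technician archive ___ this morning?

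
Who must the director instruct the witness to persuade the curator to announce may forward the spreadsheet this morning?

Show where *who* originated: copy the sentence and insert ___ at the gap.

Who must the director instruct the witness to persuade the curator to announce ___ may forward the spreadsheet this morning?

Pre-movement form: The director must instruct the witness to persuade the curator to announce who may forward the spreadsheet this morning.
'who' is the subject of the clause embedded under 'announce'. The gap is right after 'announce'.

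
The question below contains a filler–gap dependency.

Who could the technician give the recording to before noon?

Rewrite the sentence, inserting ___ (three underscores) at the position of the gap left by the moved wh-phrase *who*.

Who could the technician give the recording to ___ before noon?

In situ: The technician could give the recording to who before noon.
The filler 'who' is interpreted as the object of the preposition 'to' (recipient of 'give'). The gap is right after 'to'.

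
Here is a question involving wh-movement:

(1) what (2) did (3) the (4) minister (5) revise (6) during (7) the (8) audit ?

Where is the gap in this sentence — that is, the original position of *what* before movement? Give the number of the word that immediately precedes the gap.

5

Before movement: The minister did revise what during the audit.
'what' functions as the direct object of 'revise'. It moves to the left edge, and the trace sits right after 'revise':
What did the minister revise ___ during the audit?
'revise' is word 5.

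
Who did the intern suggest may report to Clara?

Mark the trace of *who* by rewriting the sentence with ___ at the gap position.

Underlying clause: The intern did suggest who may report to Clara.
The filler 'who' is interpreted as the subject of the clause embedded under 'suggest'. The gap is right after 'suggest'.

Who did the intern suggest ___ may report to Clara?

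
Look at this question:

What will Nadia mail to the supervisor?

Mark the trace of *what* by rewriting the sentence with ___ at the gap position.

What will Nadia mail ___ to the supervisor?

Pre-movement form: Nadia will mail what to the supervisor.
The filler 'what' is interpreted as the direct object of 'mail'. The gap is right after 'mail'.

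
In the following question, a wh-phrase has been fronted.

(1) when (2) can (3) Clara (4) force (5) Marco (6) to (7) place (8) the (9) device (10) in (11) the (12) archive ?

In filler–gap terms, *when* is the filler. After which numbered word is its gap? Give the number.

Pre-movement form: Clara can force Marco to place the device in the archive when.
The filler 'when' is interpreted as the temporal adjunct. Wh-movement fronts it, leaving a gap right after 'archive':
When can Clara force Marco to place the device in the archive ___?
'archive' is word 12.

12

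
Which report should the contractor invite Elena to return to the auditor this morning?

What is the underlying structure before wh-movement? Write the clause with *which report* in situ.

'which report' is the direct object of 'return'. It moves to the left edge, and the trace sits right after 'return':
Which report should the contractor invite Elena to return ___ to the auditor this morning?

The contractor should invite Elena to return which report to the auditor this morning.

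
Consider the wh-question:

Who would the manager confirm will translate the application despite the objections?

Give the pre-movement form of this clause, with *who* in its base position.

'who' functions as the subject of the clause embedded under 'confirm'. Fronting leaves a gap immediately after 'confirm':
Who would the manager confirm ___ will translate the application despite the objections?

The manager would confirm who will translate the application despite the objections.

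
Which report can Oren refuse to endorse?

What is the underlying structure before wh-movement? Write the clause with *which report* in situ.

'which report' is the direct object of 'endorse'. It moves to the left edge, and the trace sits right after 'endorse':
Which report can Oren refuse to endorse ___?

Oren can refuse to endorse which report.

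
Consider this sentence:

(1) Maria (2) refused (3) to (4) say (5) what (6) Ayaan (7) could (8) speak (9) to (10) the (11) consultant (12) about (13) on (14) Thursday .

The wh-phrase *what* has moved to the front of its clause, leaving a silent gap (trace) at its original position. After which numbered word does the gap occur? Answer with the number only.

Pre-movement form: Ayaan could speak to the consultant about what on Thursday.
'what' functions as the object of the preposition 'about'. It moves to the left edge, and the trace sits right after 'about':
Maria refused to say what Ayaan could speak to the consultant about ___ on Thursday.
'about' is word 12.

12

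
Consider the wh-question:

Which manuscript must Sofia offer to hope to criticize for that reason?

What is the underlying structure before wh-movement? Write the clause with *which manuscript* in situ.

Sofia must offer to hope to criticize which manuscript for that reason.

'which manuscript' is the direct object of 'criticize'. It moves to the left edge, and the trace sits right after 'criticize':
Which manuscript must Sofia offer to hope to criticize ___ for that reason?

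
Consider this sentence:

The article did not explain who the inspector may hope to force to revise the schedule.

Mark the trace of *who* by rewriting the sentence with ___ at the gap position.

The article did not explain who the inspector may hope to force ___ to revise the schedule.

In situ: The inspector may hope to force who to revise the schedule.
'who' is the direct object of 'force'. The gap is right after 'force'.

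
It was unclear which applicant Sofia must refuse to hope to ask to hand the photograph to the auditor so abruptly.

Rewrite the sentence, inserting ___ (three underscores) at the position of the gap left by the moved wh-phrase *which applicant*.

It was unclear which applicant Sofia must refuse to hope to ask ___ to hand the photograph to the auditor so abruptly.

Pre-movement form: Sofia must refuse to hope to ask which applicant to hand the photograph to the auditor so abruptly.
The filler 'which applicant' is interpreted as the direct object of 'ask'. The gap is right after 'ask'.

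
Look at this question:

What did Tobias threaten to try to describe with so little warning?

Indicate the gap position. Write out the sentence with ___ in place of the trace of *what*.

Before movement: Tobias did threaten to try to describe what with so little warning.
'what' is the direct object of 'describe'. The gap is right after 'describe'.

What did Tobias threaten to try to describe ___ with so little warning?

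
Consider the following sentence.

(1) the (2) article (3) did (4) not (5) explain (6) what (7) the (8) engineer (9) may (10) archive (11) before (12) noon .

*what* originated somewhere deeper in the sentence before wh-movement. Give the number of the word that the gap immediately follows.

Pre-movement form: The engineer may archive what before noon.
The filler 'what' is interpreted as the direct object of 'archive'. Fronting leaves a gap immediately after 'archive':
The article did not explain what the engineer may archive ___ before noon.
'archive' is word 10.

10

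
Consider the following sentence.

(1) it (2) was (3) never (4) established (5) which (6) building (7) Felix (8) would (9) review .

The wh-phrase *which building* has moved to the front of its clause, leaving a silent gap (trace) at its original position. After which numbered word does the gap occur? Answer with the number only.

In situ: Felix would review which building.
'which building' functions as the direct object of 'review'. Wh-movement fronts it, leaving a gap right after 'review':
It was never established which building Felix would review ___.
'review' is word 9.

9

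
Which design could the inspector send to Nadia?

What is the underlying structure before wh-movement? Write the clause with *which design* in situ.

'which design' functions as the direct object of 'send'. It moves to the left edge, and the trace sits right after 'send':
Which design could the inspector send ___ to Nadia?

The inspector could send which design to Nadia.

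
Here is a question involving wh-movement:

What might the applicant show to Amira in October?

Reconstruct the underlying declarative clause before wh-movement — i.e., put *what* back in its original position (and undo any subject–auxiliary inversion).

'what' functions as the direct object of 'show'. Wh-movement fronts it, leaving a gap right after 'show':
What might the applicant show ___ to Amira in October?

The applicant might show what to Amira in October.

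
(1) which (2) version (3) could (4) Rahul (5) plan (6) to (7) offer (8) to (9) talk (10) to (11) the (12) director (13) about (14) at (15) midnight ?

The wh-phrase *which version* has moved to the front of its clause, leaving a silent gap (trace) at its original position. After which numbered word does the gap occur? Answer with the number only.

Underlying clause: Rahul could plan to offer to talk to the director about which version at midnight.
'which version' functions as the object of the preposition 'about'. It moves to the left edge, and the trace sits right after 'about':
Which version could Rahul plan to offer to talk to the director about ___ at midnight?
'about' is word 13.

13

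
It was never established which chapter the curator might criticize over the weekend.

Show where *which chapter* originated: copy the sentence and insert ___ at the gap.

Underlying clause: The curator might criticize which chapter over the weekend.
'which chapter' is the direct object of 'criticize'. The gap is right after 'criticize'.

It was never established which chapter the curator might criticize ___ over the weekend.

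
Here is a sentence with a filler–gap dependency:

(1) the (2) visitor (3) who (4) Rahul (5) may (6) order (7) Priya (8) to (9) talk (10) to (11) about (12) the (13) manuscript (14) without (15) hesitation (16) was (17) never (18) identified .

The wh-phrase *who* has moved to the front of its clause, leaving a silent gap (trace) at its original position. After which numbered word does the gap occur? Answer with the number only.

10

The filler 'who' is interpreted as the object of the preposition 'to'. Wh-movement fronts it, leaving a gap right after 'to':
The visitor who Rahul may order Priya to talk to ___ about the manuscript without hesitation was never identified.
'to' is word 10.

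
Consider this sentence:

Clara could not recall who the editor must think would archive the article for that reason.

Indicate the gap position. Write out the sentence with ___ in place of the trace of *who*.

Pre-movement form: The editor must think who would archive the article for that reason.
'who' is the subject of the clause embedded under 'think'. The gap is right after 'think'.

Clara could not recall who the editor must think ___ would archive the article for that reason.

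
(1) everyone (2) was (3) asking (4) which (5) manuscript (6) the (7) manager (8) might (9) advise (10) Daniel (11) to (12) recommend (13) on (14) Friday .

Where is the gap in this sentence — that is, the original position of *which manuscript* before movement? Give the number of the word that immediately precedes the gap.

Pre-movement form: The manager might advise Daniel to recommend which manuscript on Friday.
'which manuscript' functions as the direct object of 'recommend'. Fronting leaves a gap immediately after 'recommend':
Everyone was asking which manuscript the manager might advise Daniel to recommend ___ on Friday.
'recommend' is word 12.

12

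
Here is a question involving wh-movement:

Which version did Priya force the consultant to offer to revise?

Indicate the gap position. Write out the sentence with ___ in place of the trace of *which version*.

In situ: Priya did force the consultant to offer to revise which version.
The filler 'which version' is interpreted as the direct object of 'revise'. The gap is right after 'revise'.

Which version did Priya force the consultant to offer to revise ___?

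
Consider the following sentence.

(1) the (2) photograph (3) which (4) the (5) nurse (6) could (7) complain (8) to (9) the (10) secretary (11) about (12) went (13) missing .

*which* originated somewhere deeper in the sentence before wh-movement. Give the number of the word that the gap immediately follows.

'which' is the object of the preposition 'about'. It moves to the left edge, and the trace sits right after 'about':
The photograph which the nurse could complain to the secretary about ___ went missing.
'about' is word 11.

11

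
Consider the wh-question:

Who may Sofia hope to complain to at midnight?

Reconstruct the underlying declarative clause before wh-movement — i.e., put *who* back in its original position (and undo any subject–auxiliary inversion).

'who' functions as the object of the preposition 'to'. Fronting leaves a gap immediately after 'to':
Who may Sofia hope to complain to ___ at midnight?

Sofia may hope to complain to who at midnight.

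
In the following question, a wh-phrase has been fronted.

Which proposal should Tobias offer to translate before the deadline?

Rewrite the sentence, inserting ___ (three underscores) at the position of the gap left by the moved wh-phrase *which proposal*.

Underlying clause: Tobias should offer to translate which proposal before the deadline.
'which proposal' functions as the direct object of 'translate'. The gap is right after 'translate'.

Which proposal should Tobias offer to translate ___ before the deadline?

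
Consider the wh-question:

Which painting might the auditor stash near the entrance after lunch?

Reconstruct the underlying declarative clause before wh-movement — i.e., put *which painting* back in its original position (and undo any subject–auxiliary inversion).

The auditor might stash which painting near the entrance after lunch.

The filler 'which painting' is interpreted as the direct object of 'stash'. Fronting leaves a gap immediately after 'stash':
Which painting might the auditor stash ___ near the entrance after lunch?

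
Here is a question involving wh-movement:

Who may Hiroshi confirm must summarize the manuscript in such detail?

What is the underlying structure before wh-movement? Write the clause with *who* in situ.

Hiroshi may confirm who must summarize the manuscript in such detail.

'who' functions as the subject of the clause embedded under 'confirm'. It moves to the left edge, and the trace sits right after 'confirm':
Who may Hiroshi confirm ___ must summarize the manuscript in such detail?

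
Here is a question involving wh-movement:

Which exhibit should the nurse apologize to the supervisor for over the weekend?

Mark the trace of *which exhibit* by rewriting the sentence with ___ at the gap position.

Which exhibit should the nurse apologize to the supervisor for ___ over the weekend?

Pre-movement form: The nurse should apologize to the supervisor for which exhibit over the weekend.
The filler 'which exhibit' is interpreted as the object of the preposition 'for'. The gap is right after 'for'.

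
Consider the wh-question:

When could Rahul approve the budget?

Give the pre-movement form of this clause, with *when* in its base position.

The filler 'when' is interpreted as the temporal adjunct. Fronting leaves a gap immediately after 'budget':
When could Rahul approve the budget ___?

Rahul could approve the budget when.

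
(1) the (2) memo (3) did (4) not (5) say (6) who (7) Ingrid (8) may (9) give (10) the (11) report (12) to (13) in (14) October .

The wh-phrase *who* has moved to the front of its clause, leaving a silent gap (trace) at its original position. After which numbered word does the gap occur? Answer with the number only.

In situ: Ingrid may give the report to who in October.
'who' functions as the object of the preposition 'to' (recipient of 'give'). Fronting leaves a gap immediately after 'to':
The memo did not say who Ingrid may give the report to ___ in October.
'to' is word 12.

12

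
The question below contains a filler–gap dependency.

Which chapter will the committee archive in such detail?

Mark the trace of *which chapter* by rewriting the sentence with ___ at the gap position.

Underlying clause: The committee will archive which chapter in such detail.
The filler 'which chapter' is interpreted as the direct object of 'archive'. The gap is right after 'archive'.

Which chapter will the committee archive ___ in such detail?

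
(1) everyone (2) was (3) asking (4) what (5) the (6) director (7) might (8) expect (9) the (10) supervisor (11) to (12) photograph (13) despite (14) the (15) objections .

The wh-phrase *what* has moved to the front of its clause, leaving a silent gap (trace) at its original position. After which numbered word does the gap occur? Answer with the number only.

Underlying clause: The director might expect the supervisor to photograph what despite the objections.
The filler 'what' is interpreted as the direct object of 'photograph'. Wh-movement fronts it, leaving a gap right after 'photograph':
Everyone was asking what the director might expect the supervisor to photograph ___ despite the objections.
'photograph' is word 12.

12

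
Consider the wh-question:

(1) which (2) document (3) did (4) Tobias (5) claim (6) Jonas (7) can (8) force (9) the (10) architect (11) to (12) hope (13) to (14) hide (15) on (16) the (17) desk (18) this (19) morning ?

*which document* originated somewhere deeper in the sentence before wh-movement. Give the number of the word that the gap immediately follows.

14

Pre-movement form: Tobias did claim Jonas can force the architect to hope to hide which document on the desk this morning.
'which document' is the direct object of 'hide'. It moves to the left edge, and the trace sits right after 'hide':
Which document did Tobias claim Jonas can force the architect to hope to hide ___ on the desk this morning?
'hide' is word 14.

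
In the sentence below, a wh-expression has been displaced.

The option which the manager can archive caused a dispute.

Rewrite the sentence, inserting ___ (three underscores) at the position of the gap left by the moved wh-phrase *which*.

'which' is the direct object of 'archive'. The gap is right after 'archive'.

The option which the manager can archive ___ caused a dispute.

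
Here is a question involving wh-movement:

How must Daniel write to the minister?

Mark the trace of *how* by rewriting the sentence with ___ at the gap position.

How must Daniel write to the minister ___?

Pre-movement form: Daniel must write to the minister how.
The filler 'how' is interpreted as the manner adjunct. The gap is right after 'minister'.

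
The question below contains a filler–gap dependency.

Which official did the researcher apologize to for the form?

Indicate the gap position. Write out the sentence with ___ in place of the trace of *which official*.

Pre-movement form: The researcher did apologize to which official for the form.
The filler 'which official' is interpreted as the object of the preposition 'to'. The gap is right after 'to'.

Which official did the researcher apologize to ___ for the form?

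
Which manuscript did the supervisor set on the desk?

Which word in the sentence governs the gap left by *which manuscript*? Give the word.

set

Pre-movement form: The supervisor did set which manuscript on the desk.
'which manuscript' is the direct object of 'set'. It moves to the left edge, and the trace sits right after 'set':
Which manuscript did the supervisor set ___ on the desk?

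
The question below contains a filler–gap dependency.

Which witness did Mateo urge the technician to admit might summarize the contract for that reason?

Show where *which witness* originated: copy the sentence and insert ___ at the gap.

Which witness did Mateo urge the technician to admit ___ might summarize the contract for that reason?

Pre-movement form: Mateo did urge the technician to admit which witness might summarize the contract for that reason.
'which witness' is the subject of the clause embedded under 'admit'. The gap is right after 'admit'.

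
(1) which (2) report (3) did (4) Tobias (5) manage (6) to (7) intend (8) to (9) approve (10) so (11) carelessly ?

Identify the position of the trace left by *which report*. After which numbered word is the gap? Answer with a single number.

Pre-movement form: Tobias did manage to intend to approve which report so carelessly.
'which report' is the direct object of 'approve'. It moves to the left edge, and the trace sits right after 'approve':
Which report did Tobias manage to intend to approve ___ so carelessly?
'approve' is word 9.

9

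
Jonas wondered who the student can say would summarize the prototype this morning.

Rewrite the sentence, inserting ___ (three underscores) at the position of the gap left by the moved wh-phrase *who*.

Jonas wondered who the student can say ___ would summarize the prototype this morning.

In situ: The student can say who would summarize the prototype this morning.
'who' functions as the subject of the clause embedded under 'say'. The gap is right after 'say'.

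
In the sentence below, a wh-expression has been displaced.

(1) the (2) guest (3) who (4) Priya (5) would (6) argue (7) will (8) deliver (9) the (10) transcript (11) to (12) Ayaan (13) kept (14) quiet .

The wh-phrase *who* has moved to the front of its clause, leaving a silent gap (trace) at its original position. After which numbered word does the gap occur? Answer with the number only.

'who' functions as the subject of the clause embedded under 'argue'. Fronting leaves a gap immediately after 'argue':
The guest who Priya would argue ___ will deliver the transcript to Ayaan kept quiet.
'argue' is word 6.

6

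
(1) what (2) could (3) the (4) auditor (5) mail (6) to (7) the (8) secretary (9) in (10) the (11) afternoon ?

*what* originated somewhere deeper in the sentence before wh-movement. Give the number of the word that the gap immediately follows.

In situ: The auditor could mail what to the secretary in the afternoon.
'what' functions as the direct object of 'mail'. Wh-movement fronts it, leaving a gap right after 'mail':
What could the auditor mail ___ to the secretary in the afternoon?
'mail' is word 5.

5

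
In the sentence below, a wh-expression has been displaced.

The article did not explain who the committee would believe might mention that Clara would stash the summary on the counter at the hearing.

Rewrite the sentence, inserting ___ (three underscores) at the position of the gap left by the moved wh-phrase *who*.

The article did not explain who the committee would believe ___ might mention that Clara would stash the summary on the counter at the hearing.

In situ: The committee would believe who might mention that Clara would stash the summary on the counter at the hearing.
The filler 'who' is interpreted as the subject of the clause embedded under 'believe'. The gap is right after 'believe'.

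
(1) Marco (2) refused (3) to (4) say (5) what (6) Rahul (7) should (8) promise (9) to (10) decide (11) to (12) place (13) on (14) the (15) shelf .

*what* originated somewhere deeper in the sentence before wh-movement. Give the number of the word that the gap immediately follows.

Before movement: Rahul should promise to decide to place what on the shelf.
'what' is the direct object of 'place'. Wh-movement fronts it, leaving a gap right after 'place':
Marco refused to say what Rahul should promise to decide to place ___ on the shelf.
'place' is word 12.

12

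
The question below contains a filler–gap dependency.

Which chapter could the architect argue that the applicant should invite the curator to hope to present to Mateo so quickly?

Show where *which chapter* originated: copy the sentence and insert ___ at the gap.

Before movement: The architect could argue that the applicant should invite the curator to hope to present which chapter to Mateo so quickly.
'which chapter' functions as the direct object of 'present'. The gap is right after 'present'.

Which chapter could the architect argue that the applicant should invite the curator to hope to present ___ to Mateo so quickly?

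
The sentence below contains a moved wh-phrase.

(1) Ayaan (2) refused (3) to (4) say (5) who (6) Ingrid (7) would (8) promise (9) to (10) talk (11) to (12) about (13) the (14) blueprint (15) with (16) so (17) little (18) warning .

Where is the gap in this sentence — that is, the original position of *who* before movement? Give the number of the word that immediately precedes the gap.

Pre-movement form: Ingrid would promise to talk to who about the blueprint with so little warning.
'who' is the object of the preposition 'to'. It moves to the left edge, and the trace sits right after 'to':
Ayaan refused to say who Ingrid would promise to talk to ___ about the blueprint with so little warning.
'to' is word 11.

11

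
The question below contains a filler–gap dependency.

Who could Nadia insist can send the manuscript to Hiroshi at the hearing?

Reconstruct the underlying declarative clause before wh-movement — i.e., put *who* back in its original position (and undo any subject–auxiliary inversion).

Nadia could insist who can send the manuscript to Hiroshi at the hearing.

'who' functions as the subject of the clause embedded under 'insist'. Wh-movement fronts it, leaving a gap right after 'insist':
Who could Nadia insist ___ can send the manuscript to Hiroshi at the hearing?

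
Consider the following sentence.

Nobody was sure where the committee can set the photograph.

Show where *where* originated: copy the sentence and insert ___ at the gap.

Nobody was sure where the committee can set the photograph ___.

Underlying clause: The committee can set the photograph where.
The filler 'where' is interpreted as the locative complement of 'set'. The gap is right after 'photograph'.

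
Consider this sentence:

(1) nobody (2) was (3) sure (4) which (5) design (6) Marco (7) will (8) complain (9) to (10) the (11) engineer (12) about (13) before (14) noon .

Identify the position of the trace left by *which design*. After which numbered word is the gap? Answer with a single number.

12

Before movement: Marco will complain to the engineer about which design before noon.
'which design' functions as the object of the preposition 'about'. Wh-movement fronts it, leaving a gap right after 'about':
Nobody was sure which design Marco will complain to the engineer about ___ before noon.
'about' is word 12.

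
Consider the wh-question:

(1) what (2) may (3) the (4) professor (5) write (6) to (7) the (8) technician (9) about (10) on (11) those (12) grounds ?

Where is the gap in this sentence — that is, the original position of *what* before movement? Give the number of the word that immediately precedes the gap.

9

Pre-movement form: The professor may write to the technician about what on those grounds.
'what' functions as the object of the preposition 'about'. Wh-movement fronts it, leaving a gap right after 'about':
What may the professor write to the technician about ___ on those grounds?
'about' is word 9.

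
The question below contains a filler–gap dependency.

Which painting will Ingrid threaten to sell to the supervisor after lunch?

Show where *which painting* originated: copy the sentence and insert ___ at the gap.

Before movement: Ingrid will threaten to sell which painting to the supervisor after lunch.
The filler 'which painting' is interpreted as the direct object of 'sell'. The gap is right after 'sell'.

Which painting will Ingrid threaten to sell ___ to the supervisor after lunch?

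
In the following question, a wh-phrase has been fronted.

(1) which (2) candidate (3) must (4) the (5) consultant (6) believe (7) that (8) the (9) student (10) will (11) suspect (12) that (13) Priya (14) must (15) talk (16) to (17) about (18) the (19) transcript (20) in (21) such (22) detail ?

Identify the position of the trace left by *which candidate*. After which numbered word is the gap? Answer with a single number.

Before movement: The consultant must believe that the student will suspect that Priya must talk to which candidate about the transcript in such detail.
'which candidate' is the object of the preposition 'to'. Wh-movement fronts it, leaving a gap right after 'to':
Which candidate must the consultant believe that the student will suspect that Priya must talk to ___ about the transcript in such detail?
'to' is word 16.

16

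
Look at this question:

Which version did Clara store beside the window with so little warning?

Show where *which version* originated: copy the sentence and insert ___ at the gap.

Underlying clause: Clara did store which version beside the window with so little warning.
The filler 'which version' is interpreted as the direct object of 'store'. The gap is right after 'store'.

Which version did Clara store ___ beside the window with so little warning?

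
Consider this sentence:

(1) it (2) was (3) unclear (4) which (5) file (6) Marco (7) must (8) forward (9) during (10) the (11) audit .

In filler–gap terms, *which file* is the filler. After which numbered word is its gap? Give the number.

Before movement: Marco must forward which file during the audit.
The filler 'which file' is interpreted as the direct object of 'forward'. Fronting leaves a gap immediately after 'forward':
It was unclear which file Marco must forward ___ during the audit.
'forward' is word 8.

8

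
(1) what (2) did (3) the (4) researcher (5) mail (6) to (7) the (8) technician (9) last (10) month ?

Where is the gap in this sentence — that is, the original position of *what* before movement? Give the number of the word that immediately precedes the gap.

In situ: The researcher did mail what to the technician last month.
'what' functions as the direct object of 'mail'. Fronting leaves a gap immediately after 'mail':
What did the researcher mail ___ to the technician last month?
'mail' is word 5.

5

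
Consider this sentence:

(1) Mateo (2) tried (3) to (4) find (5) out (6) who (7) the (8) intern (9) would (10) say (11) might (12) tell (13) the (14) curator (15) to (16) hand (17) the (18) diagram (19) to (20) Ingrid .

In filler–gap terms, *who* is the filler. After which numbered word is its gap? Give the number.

Underlying clause: The intern would say who might tell the curator to hand the diagram to Ingrid.
'who' is the subject of the clause embedded under 'say'. It moves to the left edge, and the trace sits right after 'say':
Mateo tried to find out who the intern would say ___ might tell the curator to hand the diagram to Ingrid.
'say' is word 10.

10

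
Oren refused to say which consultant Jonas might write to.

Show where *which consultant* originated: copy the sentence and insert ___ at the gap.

In situ: Jonas might write to which consultant.
'which consultant' functions as the object of the preposition 'to'. The gap is right after 'to'.

Oren refused to say which consultant Jonas might write to ___.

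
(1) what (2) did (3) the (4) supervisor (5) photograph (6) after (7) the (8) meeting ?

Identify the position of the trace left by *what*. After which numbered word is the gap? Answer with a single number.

5

In situ: The supervisor did photograph what after the meeting.
'what' is the direct object of 'photograph'. Wh-movement fronts it, leaving a gap right after 'photograph':
What did the supervisor photograph ___ after the meeting?
'photograph' is word 5.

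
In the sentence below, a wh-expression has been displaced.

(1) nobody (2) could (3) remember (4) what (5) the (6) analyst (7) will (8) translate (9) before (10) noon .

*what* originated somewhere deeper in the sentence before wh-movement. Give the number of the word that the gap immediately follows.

Underlying clause: The analyst will translate what before noon.
'what' is the direct object of 'translate'. Wh-movement fronts it, leaving a gap right after 'translate':
Nobody could remember what the analyst will translate ___ before noon.
'translate' is word 8.

8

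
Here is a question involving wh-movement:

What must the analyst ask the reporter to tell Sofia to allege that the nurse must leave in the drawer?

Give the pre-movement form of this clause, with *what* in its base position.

The analyst must ask the reporter to tell Sofia to allege that the nurse must leave what in the drawer.

'what' functions as the direct object of 'leave'. It moves to the left edge, and the trace sits right after 'leave':
What must the analyst ask the reporter to tell Sofia to allege that the nurse must leave ___ in the drawer?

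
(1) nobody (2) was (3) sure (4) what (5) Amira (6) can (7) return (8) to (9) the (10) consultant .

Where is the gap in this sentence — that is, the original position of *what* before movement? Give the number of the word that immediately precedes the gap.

Before movement: Amira can return what to the consultant.
The filler 'what' is interpreted as the direct object of 'return'. Fronting leaves a gap immediately after 'return':
Nobody was sure what Amira can return ___ to the consultant.
'return' is word 7.

7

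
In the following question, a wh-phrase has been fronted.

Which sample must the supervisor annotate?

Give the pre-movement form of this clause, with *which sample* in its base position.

The supervisor must annotate which sample.

'which sample' functions as the direct object of 'annotate'. It moves to the left edge, and the trace sits right after 'annotate':
Which sample must the supervisor annotate ___?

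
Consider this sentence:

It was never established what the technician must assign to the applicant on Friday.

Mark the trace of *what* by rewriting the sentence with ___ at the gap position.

It was never established what the technician must assign ___ to the applicant on Friday.

In situ: The technician must assign what to the applicant on Friday.
'what' functions as the direct object of 'assign'. The gap is right after 'assign'.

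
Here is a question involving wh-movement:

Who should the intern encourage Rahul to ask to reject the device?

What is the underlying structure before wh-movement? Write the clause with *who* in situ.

'who' is the direct object of 'ask'. Fronting leaves a gap immediately after 'ask':
Who should the intern encourage Rahul to ask ___ to reject the device?

The intern should encourage Rahul to ask who to reject the device.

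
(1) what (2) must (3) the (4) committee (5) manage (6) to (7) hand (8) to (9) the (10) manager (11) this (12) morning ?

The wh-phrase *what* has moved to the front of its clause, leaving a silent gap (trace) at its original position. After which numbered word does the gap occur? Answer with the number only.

7

Underlying clause: The committee must manage to hand what to the manager this morning.
'what' is the direct object of 'hand'. It moves to the left edge, and the trace sits right after 'hand':
What must the committee manage to hand ___ to the manager this morning?
'hand' is word 7.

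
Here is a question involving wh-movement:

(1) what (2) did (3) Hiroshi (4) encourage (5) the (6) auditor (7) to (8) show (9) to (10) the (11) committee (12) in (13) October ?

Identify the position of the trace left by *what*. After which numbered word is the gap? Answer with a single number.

8

Underlying clause: Hiroshi did encourage the auditor to show what to the committee in October.
'what' is the direct object of 'show'. It moves to the left edge, and the trace sits right after 'show':
What did Hiroshi encourage the auditor to show ___ to the committee in October?
'show' is word 8.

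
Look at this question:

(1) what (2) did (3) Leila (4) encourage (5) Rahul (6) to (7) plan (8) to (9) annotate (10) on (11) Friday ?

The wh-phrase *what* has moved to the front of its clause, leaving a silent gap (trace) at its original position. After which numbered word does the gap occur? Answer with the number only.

9

Before movement: Leila did encourage Rahul to plan to annotate what on Friday.
The filler 'what' is interpreted as the direct object of 'annotate'. It moves to the left edge, and the trace sits right after 'annotate':
What did Leila encourage Rahul to plan to annotate ___ on Friday?
'annotate' is word 9.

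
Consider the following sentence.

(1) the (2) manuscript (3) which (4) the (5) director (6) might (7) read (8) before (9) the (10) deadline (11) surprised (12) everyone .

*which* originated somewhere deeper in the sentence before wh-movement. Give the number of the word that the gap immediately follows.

7

'which' functions as the direct object of 'read'. It moves to the left edge, and the trace sits right after 'read':
The manuscript which the director might read ___ before the deadline surprised everyone.
'read' is word 7.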